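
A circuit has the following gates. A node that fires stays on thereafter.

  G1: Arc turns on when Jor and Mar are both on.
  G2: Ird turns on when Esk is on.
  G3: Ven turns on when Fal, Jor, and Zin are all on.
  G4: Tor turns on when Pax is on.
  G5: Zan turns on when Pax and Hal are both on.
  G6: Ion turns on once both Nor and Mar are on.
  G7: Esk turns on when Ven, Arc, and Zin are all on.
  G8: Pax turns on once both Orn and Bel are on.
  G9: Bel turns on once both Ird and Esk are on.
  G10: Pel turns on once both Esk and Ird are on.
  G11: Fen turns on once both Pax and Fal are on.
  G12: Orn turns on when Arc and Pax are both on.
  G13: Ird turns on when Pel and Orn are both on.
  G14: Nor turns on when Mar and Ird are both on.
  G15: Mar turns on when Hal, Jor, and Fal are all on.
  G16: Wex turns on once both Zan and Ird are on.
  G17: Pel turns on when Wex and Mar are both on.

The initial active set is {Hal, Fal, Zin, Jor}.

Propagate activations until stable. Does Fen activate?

No

Fen would need Pax and Fal (G11), but Pax never turns on.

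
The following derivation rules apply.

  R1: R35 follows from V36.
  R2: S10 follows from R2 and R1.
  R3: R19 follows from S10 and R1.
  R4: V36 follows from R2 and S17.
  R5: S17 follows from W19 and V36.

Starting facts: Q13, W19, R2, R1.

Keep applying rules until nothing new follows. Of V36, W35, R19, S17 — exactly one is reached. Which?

R2 and R1 hold, so S10 follows (R2).
S10 and R1 hold, so R19 follows (R3).
No rule produces W35, and it is not given. S17 would need W19 and V36 (R5), but V36 is never established. V36 would need R2 and S17 (R4), but S17 is never established.

R19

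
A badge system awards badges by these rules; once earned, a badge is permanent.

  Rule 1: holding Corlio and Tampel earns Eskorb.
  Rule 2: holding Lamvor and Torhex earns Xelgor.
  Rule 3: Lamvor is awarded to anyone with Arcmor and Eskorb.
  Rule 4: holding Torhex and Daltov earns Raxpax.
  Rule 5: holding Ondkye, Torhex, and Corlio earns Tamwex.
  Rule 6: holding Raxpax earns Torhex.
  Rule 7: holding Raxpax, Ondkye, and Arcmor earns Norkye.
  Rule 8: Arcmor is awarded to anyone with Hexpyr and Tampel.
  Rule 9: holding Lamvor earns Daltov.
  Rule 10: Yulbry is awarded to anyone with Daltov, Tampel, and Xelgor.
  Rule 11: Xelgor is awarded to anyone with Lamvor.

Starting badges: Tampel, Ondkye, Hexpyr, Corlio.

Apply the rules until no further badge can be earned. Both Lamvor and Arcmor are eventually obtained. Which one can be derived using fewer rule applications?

Arcmor: With Hexpyr and Tampel, Arcmor is earned (Rule 8). [1 rule application]
Lamvor: With Corlio and Tampel, Eskorb is earned (Rule 1). With Hexpyr and Tampel, Arcmor is earned (Rule 8). With Arcmor and Eskorb, Lamvor is earned (Rule 3). [3 rule applications]
Arcmor needs fewer.

Arcmor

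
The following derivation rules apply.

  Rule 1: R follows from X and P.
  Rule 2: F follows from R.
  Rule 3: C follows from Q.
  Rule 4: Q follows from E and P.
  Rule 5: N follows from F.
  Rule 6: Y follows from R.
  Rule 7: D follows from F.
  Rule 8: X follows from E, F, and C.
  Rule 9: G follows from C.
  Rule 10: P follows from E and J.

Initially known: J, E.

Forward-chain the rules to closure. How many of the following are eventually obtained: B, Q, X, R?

1

From E and J, Rule 10 gives P.
From E and P, Rule 4 gives Q.
No rule produces B, and it is not given.
Q: reached.
X would need E, F, and C (Rule 8), but F is never established.
R would need X and P (Rule 1), but X is never established.
Reached: Q — 1 of the 4.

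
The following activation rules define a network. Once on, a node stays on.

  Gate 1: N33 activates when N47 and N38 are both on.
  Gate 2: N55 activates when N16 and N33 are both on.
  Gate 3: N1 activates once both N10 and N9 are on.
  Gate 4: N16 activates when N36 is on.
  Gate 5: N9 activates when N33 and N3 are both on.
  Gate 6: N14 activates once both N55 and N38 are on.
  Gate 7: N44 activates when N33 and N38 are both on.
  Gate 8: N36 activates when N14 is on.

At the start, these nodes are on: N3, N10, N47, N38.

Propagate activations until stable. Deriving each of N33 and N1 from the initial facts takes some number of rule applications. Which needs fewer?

N33: Gate 1: N47 and N38 on → N33 on. [1 rule application]
N1: N47 and N38 are on, so N33 activates (Gate 1). N33 and N3 are on, so N9 activates (Gate 5). N10 and N9 are on, so N1 activates (Gate 3). [3 rule applications]
N33 needs fewer.

N33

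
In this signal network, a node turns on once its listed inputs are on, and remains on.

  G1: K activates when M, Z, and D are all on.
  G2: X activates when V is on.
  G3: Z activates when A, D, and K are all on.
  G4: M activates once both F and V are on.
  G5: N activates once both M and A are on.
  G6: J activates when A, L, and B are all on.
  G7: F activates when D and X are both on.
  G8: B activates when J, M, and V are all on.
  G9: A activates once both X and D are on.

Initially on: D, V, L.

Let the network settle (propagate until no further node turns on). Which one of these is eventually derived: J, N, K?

G2: V on → X on.
X and D are on, so A activates (G9).
G7: D and X on → F on.
G4: F and V on → M on.
M and A are on, so N activates (G5).
J would need A, L, and B (G6), but B never turns on. K would need M, Z, and D (G1), but Z never turns on.

N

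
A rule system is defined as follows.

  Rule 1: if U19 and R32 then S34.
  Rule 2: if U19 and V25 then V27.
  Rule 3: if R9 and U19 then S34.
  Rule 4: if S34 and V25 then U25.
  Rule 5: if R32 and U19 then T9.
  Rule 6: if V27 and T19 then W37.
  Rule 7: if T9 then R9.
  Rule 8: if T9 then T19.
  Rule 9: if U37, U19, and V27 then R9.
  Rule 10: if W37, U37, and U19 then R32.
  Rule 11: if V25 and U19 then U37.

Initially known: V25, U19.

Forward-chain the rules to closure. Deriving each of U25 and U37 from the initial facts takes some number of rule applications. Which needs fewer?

U37

U37: V25 and U19 hold, so U37 follows (Rule 11). [1 rule application]
U25: U19 and V25 hold, so V27 follows (Rule 2). From V25 and U19, Rule 11 gives U37. U37, U19, and V27 hold, so R9 follows (Rule 9). R9 and U19 hold, so S34 follows (Rule 3). From S34 and V25, Rule 4 gives U25. [5 rule applications]
U37 needs fewer.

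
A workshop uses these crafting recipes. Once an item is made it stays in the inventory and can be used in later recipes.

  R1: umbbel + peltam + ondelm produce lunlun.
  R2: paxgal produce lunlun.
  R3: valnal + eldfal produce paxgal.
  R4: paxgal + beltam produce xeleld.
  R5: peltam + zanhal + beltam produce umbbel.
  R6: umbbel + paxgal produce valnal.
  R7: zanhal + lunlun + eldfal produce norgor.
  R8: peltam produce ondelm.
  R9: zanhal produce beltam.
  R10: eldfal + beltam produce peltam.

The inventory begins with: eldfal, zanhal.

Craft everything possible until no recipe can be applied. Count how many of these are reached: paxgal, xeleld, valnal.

0

paxgal would need valnal and eldfal (R3), but valnal is never obtained.
xeleld would need paxgal and beltam (R4), but paxgal is never obtained.
valnal would need umbbel and paxgal (R6), but paxgal is never obtained.
None of the 3 are reached.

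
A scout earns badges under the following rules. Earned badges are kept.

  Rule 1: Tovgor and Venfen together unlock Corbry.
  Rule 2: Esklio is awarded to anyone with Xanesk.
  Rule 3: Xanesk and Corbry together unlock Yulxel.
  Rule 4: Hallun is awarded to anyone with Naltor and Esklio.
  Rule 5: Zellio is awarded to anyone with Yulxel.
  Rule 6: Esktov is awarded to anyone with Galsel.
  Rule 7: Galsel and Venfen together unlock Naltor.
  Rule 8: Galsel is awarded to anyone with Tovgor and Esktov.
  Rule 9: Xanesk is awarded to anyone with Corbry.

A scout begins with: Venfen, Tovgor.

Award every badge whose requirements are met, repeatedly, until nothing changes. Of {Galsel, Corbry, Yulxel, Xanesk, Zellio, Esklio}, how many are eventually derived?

With Tovgor and Venfen, Corbry is earned (Rule 1).
With Corbry, Xanesk is earned (Rule 9).
With Xanesk and Corbry, Yulxel is earned (Rule 3).
With Xanesk, Esklio is earned (Rule 2).
With Yulxel, Zellio is earned (Rule 5).
Galsel would need Tovgor and Esktov (Rule 8), but Esktov is never earned.
Corbry: reached.
Yulxel: reached.
Xanesk: reached.
Zellio: reached.
Esklio: reached.
Reached: Corbry, Yulxel, Xanesk, Zellio, and Esklio — 5 of the 6.

5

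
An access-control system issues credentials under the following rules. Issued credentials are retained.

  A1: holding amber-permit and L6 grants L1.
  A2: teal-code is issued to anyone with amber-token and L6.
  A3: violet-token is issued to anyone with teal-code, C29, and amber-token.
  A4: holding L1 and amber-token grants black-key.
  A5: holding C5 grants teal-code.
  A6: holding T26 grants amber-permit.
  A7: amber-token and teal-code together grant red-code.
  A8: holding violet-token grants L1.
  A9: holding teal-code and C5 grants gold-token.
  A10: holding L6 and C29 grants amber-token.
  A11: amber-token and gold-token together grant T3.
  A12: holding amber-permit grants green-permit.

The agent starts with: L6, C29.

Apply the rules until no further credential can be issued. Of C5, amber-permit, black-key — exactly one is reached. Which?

black-key

Holding L6 and C29 grants amber-token (A10).
Holding amber-token and L6 grants teal-code (A2).
Holding teal-code, C29, and amber-token grants violet-token (A3).
Holding violet-token grants L1 (A8).
Holding L1 and amber-token grants black-key (A4).
No rule produces C5, and it is not given. amber-permit would need T26 (A6), but T26 is never granted.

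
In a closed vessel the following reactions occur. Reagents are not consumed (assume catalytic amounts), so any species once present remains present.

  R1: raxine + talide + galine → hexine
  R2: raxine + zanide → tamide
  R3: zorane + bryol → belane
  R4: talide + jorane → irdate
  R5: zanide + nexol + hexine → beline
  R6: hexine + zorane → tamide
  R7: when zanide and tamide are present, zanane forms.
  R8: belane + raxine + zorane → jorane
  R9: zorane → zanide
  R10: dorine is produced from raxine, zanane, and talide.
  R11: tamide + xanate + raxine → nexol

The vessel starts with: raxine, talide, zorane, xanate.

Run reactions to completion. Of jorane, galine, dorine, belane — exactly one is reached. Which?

dorine

zorane present → zanide forms (R9).
raxine and zanide present → tamide forms (R2).
zanide and tamide present → zanane forms (R7).
raxine, zanane, and talide present → dorine forms (R10).
belane would need zorane and bryol (R3), but bryol never forms. No rule produces galine, and it is not given. jorane would need belane, raxine, and zorane (R8), but belane never forms.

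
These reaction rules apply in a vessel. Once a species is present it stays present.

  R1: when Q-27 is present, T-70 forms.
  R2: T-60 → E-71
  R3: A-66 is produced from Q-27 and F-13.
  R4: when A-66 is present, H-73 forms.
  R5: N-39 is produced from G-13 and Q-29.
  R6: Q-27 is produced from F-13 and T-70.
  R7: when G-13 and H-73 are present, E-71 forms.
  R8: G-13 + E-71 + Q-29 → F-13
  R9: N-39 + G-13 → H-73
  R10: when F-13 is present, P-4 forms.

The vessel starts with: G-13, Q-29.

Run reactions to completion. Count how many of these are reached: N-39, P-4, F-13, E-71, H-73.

G-13 and Q-29 present → N-39 forms (R5).
N-39 and G-13 present → H-73 forms (R9).
G-13 and H-73 present → E-71 forms (R7).
G-13, E-71, and Q-29 present → F-13 forms (R8).
F-13 present → P-4 forms (R10).
N-39: reached.
P-4: reached.
F-13: reached.
E-71: reached.
H-73: reached.
All 5 are reached.

5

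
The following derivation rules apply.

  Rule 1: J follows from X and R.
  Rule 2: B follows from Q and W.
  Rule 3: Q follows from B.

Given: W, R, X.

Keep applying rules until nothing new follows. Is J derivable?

From X and R, Rule 1 gives J.

Yes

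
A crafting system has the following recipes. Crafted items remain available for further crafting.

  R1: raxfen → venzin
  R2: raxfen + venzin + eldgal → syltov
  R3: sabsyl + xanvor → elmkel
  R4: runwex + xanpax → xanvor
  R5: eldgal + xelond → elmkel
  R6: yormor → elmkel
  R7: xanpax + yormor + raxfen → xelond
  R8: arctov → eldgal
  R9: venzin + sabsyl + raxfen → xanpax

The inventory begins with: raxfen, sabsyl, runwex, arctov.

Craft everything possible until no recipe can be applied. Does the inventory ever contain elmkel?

raxfen → venzin (R1).
venzin + sabsyl + raxfen → xanpax (R9).
Using R4, runwex and xanpax make xanvor.
Using R3, sabsyl and xanvor make elmkel.

Yes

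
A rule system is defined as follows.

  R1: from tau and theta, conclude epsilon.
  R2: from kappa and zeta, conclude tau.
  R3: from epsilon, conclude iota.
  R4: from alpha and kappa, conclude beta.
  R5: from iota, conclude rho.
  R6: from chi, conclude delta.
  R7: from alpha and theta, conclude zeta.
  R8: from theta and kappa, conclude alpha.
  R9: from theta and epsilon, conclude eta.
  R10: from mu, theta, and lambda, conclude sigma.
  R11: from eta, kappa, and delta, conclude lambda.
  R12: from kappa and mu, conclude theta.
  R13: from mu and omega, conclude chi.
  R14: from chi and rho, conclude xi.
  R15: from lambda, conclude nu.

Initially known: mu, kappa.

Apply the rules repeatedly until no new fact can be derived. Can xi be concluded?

No

xi would need chi and rho (R14), but chi is never established.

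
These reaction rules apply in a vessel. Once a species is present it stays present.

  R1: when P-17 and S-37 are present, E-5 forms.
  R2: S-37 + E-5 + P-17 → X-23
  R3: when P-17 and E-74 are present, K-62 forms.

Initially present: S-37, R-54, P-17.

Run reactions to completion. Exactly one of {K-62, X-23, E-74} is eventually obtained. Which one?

X-23

P-17 and S-37 present → E-5 forms (R1).
S-37, E-5, and P-17 present → X-23 forms (R2).
K-62 would need P-17 and E-74 (R3), but E-74 never forms. No rule produces E-74, and it is not given.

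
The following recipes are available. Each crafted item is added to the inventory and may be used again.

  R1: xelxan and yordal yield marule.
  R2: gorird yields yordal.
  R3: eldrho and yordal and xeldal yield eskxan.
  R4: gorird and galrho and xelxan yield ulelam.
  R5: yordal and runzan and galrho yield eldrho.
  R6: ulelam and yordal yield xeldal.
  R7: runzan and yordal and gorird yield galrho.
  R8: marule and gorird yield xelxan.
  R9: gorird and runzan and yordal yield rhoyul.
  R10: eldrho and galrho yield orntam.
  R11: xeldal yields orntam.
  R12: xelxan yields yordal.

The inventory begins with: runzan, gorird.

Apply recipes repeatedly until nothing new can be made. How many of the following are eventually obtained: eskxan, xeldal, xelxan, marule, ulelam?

0

eskxan would need eldrho, yordal, and xeldal (R3), but xeldal is never obtained.
xeldal would need ulelam and yordal (R6), but ulelam is never obtained.
xelxan would need marule and gorird (R8), but marule is never obtained.
marule would need xelxan and yordal (R1), but xelxan is never obtained.
ulelam would need gorird, galrho, and xelxan (R4), but xelxan is never obtained.
None of the 5 are reached.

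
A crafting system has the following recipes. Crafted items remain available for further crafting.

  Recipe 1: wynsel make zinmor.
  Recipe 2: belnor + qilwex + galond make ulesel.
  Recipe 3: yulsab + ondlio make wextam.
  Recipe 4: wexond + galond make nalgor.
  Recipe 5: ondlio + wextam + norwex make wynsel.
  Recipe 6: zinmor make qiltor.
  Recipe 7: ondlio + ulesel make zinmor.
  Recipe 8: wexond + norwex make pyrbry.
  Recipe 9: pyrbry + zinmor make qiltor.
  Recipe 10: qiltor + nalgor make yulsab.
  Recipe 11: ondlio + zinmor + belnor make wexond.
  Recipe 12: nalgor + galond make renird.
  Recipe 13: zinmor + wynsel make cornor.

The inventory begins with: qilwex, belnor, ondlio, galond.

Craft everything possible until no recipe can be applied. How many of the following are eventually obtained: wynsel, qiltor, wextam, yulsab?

3

Using Recipe 2, belnor, qilwex, and galond make ulesel.
ondlio + ulesel → zinmor (Recipe 7).
ondlio + zinmor + belnor → wexond (Recipe 11).
zinmor → qiltor (Recipe 6).
wexond + galond → nalgor (Recipe 4).
Using Recipe 10, qiltor and nalgor make yulsab.
yulsab + ondlio → wextam (Recipe 3).
wynsel would need ondlio, wextam, and norwex (Recipe 5), but norwex is never obtained.
qiltor: reached.
wextam: reached.
yulsab: reached.
Reached: qiltor, wextam, and yulsab — 3 of the 4.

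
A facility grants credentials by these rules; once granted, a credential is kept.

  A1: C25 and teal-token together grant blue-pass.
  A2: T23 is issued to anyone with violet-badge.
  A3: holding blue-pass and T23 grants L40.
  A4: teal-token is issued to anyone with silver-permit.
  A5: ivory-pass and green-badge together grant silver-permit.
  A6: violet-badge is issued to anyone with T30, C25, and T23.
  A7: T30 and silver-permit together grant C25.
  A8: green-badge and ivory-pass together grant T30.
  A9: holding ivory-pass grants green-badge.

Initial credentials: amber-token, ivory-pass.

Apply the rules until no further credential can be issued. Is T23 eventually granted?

No

T23 would need violet-badge (A2), but violet-badge is never granted.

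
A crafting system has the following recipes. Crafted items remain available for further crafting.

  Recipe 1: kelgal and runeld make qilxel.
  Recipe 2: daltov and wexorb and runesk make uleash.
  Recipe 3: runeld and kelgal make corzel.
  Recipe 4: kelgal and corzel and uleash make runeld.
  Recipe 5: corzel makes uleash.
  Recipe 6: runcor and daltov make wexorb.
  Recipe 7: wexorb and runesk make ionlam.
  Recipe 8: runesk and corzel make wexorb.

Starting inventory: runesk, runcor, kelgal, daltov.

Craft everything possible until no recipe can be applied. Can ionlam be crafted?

Using Recipe 6, runcor and daltov make wexorb.
Using Recipe 7, wexorb and runesk make ionlam.

Yes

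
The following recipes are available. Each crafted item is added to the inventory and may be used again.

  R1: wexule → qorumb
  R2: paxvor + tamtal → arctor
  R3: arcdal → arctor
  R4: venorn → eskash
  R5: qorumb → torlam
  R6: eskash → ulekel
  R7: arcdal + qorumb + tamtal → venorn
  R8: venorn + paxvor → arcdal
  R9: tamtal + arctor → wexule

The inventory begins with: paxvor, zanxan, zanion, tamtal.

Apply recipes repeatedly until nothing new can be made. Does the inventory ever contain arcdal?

No

arcdal would need venorn and paxvor (R8), but venorn is never obtained.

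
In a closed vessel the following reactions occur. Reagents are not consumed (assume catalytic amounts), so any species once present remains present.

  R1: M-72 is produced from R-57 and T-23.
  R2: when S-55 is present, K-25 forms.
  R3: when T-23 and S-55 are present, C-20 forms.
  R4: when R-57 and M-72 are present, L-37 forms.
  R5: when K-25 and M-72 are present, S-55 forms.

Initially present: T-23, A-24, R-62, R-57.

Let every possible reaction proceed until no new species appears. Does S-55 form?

S-55 would need K-25 and M-72 (R5), but K-25 never forms.

No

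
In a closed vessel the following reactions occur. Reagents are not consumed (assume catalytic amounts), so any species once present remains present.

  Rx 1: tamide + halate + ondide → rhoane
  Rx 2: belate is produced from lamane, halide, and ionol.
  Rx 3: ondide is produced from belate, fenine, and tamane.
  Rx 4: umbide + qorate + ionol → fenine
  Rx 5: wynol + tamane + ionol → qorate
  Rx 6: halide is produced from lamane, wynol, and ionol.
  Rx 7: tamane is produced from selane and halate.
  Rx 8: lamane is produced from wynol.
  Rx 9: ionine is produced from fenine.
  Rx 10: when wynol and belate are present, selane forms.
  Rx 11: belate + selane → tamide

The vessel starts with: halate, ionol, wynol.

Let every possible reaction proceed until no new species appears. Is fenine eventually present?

No

fenine would need umbide, qorate, and ionol (Rx 4), but umbide never forms.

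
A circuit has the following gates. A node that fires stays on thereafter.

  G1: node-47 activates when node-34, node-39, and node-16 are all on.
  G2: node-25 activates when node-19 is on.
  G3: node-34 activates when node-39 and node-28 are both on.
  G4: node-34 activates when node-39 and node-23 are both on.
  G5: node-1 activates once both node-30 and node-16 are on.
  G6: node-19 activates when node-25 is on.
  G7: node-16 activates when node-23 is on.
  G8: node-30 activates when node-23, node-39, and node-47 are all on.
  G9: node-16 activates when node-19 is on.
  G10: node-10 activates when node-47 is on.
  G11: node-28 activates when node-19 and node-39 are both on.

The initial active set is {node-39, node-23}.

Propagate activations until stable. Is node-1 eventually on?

Yes

node-39 and node-23 are on, so node-34 activates (G4).
node-23 is on, so node-16 activates (G7).
G1: node-34, node-39, and node-16 on → node-47 on.
node-23, node-39, and node-47 are on, so node-30 activates (G8).
node-30 and node-16 are on, so node-1 activates (G5).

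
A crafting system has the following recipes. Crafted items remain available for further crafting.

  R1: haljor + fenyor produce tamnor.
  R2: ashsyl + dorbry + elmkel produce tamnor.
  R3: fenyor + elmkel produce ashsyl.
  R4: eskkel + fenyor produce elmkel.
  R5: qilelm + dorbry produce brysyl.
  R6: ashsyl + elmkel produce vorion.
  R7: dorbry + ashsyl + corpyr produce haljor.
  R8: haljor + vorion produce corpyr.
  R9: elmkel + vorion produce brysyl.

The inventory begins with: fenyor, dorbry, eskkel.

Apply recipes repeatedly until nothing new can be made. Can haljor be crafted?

No

haljor would need dorbry, ashsyl, and corpyr (R7), but corpyr is never obtained.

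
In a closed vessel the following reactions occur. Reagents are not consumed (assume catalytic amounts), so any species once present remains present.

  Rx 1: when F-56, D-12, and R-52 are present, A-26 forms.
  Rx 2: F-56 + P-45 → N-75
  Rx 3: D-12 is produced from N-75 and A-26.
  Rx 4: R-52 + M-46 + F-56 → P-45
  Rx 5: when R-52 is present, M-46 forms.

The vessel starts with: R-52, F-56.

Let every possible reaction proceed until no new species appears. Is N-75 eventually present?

Yes

R-52 present → M-46 forms (Rx 5).
R-52, M-46, and F-56 present → P-45 forms (Rx 4).
F-56 and P-45 present → N-75 forms (Rx 2).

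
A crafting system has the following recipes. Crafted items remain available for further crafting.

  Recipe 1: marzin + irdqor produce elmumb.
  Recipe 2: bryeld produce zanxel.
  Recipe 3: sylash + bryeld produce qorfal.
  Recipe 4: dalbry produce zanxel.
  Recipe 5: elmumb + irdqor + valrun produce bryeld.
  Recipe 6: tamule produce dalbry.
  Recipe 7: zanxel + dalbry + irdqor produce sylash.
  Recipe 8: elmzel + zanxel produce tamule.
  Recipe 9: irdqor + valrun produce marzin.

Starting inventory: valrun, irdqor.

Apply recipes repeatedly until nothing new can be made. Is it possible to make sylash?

sylash would need zanxel, dalbry, and irdqor (Recipe 7), but dalbry is never obtained.

No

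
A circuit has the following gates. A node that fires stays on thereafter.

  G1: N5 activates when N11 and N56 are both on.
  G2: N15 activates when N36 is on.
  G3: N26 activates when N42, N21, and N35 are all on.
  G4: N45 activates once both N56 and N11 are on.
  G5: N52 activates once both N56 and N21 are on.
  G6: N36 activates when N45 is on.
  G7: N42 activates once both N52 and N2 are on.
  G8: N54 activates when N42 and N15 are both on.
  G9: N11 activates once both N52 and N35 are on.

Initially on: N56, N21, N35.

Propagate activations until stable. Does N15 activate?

Yes

G5: N56 and N21 on → N52 on.
G9: N52 and N35 on → N11 on.
G4: N56 and N11 on → N45 on.
G6: N45 on → N36 on.
N36 is on, so N15 activates (G2).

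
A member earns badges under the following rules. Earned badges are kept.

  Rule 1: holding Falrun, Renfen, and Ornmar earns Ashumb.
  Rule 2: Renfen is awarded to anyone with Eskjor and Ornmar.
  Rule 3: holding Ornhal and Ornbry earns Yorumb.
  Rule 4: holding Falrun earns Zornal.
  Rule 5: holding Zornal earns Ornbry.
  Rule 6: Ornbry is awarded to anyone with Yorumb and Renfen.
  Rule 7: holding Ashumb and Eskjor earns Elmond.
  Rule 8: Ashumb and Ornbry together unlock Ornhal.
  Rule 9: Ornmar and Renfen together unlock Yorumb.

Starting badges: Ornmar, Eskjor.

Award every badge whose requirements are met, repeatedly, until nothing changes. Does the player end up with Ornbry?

Yes

With Eskjor and Ornmar, Renfen is earned (Rule 2).
With Ornmar and Renfen, Yorumb is earned (Rule 9).
With Yorumb and Renfen, Ornbry is earned (Rule 6).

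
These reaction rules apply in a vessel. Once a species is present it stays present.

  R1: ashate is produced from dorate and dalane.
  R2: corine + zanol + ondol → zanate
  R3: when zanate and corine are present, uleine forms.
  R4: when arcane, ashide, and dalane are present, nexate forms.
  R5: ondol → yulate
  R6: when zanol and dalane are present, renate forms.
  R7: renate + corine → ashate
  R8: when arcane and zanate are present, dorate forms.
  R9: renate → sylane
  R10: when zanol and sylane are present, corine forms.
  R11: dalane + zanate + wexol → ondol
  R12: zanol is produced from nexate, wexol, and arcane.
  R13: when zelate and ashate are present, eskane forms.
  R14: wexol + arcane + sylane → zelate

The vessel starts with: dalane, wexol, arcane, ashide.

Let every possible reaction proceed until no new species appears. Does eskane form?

arcane, ashide, and dalane present → nexate forms (R4).
nexate, wexol, and arcane present → zanol forms (R12).
zanol and dalane present → renate forms (R6).
renate present → sylane forms (R9).
wexol, arcane, and sylane present → zelate forms (R14).
zanol and sylane present → corine forms (R10).
renate and corine present → ashate forms (R7).
zelate and ashate present → eskane forms (R13).

Yes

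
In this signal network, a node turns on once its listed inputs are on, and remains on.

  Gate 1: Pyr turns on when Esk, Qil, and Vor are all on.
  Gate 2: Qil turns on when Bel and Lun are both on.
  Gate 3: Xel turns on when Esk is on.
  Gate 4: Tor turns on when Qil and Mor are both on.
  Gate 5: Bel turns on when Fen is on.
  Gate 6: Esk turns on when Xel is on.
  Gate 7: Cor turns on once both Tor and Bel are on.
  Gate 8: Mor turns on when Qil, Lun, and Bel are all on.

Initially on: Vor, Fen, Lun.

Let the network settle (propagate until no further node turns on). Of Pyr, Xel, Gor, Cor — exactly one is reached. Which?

Fen is on, so Bel turns on (Gate 5).
Bel and Lun are on, so Qil turns on (Gate 2).
Qil, Lun, and Bel are on, so Mor turns on (Gate 8).
Gate 4: Qil and Mor on → Tor on.
Tor and Bel are on, so Cor turns on (Gate 7).
Xel would need Esk (Gate 3), but Esk never turns on. Pyr would need Esk, Qil, and Vor (Gate 1), but Esk never turns on. No rule produces Gor, and it is not given.

Cor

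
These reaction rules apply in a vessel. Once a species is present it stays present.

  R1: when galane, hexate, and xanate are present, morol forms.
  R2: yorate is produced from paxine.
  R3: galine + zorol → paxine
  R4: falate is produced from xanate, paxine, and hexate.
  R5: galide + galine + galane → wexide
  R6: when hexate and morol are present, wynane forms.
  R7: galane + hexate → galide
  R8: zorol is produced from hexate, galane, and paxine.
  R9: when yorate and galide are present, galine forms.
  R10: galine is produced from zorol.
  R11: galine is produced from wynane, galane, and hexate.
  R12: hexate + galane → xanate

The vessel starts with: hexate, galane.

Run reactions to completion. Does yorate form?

yorate would need paxine (R2), but paxine never forms.

No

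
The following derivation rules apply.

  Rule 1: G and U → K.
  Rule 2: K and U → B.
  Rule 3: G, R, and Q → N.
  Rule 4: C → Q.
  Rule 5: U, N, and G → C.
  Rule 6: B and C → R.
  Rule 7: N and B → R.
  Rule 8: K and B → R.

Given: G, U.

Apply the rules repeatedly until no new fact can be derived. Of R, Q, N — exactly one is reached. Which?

G and U hold, so K follows (Rule 1).
From K and U, Rule 2 gives B.
From K and B, Rule 8 gives R.
Q would need C (Rule 4), but C is never established. N would need G, R, and Q (Rule 3), but Q is never established.

R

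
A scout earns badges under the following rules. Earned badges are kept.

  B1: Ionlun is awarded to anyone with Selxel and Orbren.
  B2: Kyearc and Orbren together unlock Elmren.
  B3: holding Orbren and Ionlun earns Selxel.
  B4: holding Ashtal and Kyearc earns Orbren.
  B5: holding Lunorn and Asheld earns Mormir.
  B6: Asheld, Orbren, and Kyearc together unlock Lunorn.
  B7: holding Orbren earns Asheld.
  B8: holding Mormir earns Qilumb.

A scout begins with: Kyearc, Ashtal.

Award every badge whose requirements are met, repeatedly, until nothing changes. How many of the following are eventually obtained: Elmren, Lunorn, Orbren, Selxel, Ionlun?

3

With Ashtal and Kyearc, Orbren is earned (B4).
With Kyearc and Orbren, Elmren is earned (B2).
With Orbren, Asheld is earned (B7).
With Asheld, Orbren, and Kyearc, Lunorn is earned (B6).
Elmren: reached.
Lunorn: reached.
Orbren: reached.
Selxel would need Orbren and Ionlun (B3), but Ionlun is never earned.
Ionlun would need Selxel and Orbren (B1), but Selxel is never earned.
Reached: Elmren, Lunorn, and Orbren — 3 of the 5.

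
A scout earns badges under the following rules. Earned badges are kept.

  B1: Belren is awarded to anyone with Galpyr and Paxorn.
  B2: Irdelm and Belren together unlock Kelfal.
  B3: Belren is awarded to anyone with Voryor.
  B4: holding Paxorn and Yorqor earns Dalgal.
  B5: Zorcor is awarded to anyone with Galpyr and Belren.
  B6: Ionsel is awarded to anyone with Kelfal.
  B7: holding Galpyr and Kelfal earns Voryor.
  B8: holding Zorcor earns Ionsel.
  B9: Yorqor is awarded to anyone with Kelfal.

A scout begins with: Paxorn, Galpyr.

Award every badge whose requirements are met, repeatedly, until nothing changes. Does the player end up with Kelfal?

Kelfal would need Irdelm and Belren (B2), but Irdelm is never earned.

No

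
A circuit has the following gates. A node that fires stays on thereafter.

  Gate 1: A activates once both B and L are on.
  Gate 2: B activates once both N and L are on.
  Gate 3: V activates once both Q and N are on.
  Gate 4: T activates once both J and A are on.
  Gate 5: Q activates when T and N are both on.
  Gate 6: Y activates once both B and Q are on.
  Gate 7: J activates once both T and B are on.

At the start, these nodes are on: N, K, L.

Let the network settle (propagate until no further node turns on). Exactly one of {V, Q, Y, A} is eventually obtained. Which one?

A

Gate 2: N and L on → B on.
B and L are on, so A activates (Gate 1).
Y would need B and Q (Gate 6), but Q never turns on. V would need Q and N (Gate 3), but Q never turns on. Q would need T and N (Gate 5), but T never turns on.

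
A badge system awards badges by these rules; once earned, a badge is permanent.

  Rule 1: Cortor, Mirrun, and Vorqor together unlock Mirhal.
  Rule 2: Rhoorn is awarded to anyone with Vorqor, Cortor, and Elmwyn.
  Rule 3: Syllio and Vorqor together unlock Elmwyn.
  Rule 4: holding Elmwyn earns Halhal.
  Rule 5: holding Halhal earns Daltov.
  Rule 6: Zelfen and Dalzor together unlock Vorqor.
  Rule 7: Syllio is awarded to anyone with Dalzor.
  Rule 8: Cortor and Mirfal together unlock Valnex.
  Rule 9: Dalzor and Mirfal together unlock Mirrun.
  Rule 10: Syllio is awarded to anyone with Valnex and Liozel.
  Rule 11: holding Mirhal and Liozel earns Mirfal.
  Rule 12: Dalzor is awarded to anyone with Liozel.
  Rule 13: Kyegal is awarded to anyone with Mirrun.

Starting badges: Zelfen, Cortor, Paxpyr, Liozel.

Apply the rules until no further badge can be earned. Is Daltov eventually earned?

Yes

With Liozel, Dalzor is earned (Rule 12).
With Zelfen and Dalzor, Vorqor is earned (Rule 6).
With Dalzor, Syllio is earned (Rule 7).
With Syllio and Vorqor, Elmwyn is earned (Rule 3).
With Elmwyn, Halhal is earned (Rule 4).
With Halhal, Daltov is earned (Rule 5).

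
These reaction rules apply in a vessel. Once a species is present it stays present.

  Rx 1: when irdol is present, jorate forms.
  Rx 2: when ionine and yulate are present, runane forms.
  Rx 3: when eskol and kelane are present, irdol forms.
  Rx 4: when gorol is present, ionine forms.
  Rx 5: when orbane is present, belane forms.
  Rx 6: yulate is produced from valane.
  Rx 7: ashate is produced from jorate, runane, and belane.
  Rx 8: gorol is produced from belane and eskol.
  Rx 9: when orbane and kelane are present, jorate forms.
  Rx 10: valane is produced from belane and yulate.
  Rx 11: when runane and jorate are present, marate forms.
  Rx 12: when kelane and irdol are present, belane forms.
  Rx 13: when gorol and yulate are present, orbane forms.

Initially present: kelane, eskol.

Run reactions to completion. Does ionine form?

eskol and kelane present → irdol forms (Rx 3).
kelane and irdol present → belane forms (Rx 12).
belane and eskol present → gorol forms (Rx 8).
gorol present → ionine forms (Rx 4).

Yes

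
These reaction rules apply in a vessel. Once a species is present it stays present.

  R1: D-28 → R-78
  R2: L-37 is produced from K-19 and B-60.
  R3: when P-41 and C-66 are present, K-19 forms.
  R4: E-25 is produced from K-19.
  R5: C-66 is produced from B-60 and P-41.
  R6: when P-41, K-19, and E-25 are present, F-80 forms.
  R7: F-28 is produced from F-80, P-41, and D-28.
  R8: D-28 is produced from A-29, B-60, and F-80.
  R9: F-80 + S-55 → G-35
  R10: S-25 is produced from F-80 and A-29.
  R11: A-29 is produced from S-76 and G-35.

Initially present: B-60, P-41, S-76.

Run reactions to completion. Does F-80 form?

B-60 and P-41 present → C-66 forms (R5).
P-41 and C-66 present → K-19 forms (R3).
K-19 present → E-25 forms (R4).
P-41, K-19, and E-25 present → F-80 forms (R6).

Yes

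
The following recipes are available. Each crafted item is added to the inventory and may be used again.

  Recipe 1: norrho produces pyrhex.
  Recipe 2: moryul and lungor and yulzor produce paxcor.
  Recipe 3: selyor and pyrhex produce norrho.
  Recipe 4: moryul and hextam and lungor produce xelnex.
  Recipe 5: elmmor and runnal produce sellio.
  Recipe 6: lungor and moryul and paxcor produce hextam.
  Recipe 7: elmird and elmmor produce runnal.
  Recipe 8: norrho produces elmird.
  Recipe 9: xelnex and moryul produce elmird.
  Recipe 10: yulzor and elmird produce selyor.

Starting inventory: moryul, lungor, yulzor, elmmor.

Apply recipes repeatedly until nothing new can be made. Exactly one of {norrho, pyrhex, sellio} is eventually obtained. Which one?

sellio

moryul and lungor and yulzor → paxcor (Recipe 2).
lungor and moryul and paxcor → hextam (Recipe 6).
Using Recipe 4, moryul, hextam, and lungor make xelnex.
xelnex and moryul → elmird (Recipe 9).
elmird and elmmor → runnal (Recipe 7).
Using Recipe 5, elmmor and runnal make sellio.
pyrhex would need norrho (Recipe 1), but norrho is never obtained. norrho would need selyor and pyrhex (Recipe 3), but pyrhex is never obtained.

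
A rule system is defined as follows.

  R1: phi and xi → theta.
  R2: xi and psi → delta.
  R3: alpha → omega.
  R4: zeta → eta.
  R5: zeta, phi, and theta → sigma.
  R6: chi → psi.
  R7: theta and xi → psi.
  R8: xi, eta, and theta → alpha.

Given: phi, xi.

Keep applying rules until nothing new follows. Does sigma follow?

sigma would need zeta, phi, and theta (R5), but zeta is never established.

No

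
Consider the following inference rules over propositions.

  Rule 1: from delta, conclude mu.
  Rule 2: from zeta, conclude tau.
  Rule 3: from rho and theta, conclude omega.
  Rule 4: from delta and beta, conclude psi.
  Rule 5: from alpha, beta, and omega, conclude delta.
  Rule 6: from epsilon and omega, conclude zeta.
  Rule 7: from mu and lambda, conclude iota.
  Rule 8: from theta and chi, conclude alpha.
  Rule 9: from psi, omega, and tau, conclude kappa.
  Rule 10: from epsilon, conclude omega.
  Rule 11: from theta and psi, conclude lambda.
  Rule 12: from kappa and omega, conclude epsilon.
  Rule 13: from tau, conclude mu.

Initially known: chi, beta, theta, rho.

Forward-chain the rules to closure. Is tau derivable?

No

tau would need zeta (Rule 2), but zeta is never established.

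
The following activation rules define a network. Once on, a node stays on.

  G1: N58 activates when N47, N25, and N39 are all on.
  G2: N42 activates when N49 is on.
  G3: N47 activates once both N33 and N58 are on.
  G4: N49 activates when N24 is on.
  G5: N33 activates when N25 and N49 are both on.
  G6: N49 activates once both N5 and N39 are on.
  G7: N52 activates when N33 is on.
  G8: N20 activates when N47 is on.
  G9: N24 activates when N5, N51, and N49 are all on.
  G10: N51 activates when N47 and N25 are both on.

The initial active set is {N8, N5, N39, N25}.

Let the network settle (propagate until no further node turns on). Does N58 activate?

N58 would need N47, N25, and N39 (G1), but N47 never turns on.

No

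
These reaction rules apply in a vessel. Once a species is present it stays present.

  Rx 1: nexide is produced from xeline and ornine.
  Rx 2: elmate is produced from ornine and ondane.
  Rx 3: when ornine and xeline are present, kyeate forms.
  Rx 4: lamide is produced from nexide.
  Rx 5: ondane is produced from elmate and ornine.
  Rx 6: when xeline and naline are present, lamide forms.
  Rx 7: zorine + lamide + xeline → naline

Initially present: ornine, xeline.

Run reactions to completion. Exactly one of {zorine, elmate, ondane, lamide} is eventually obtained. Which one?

xeline and ornine present → nexide forms (Rx 1).
nexide present → lamide forms (Rx 4).
No rule produces zorine, and it is not given. ondane would need elmate and ornine (Rx 5), but elmate never forms. elmate would need ornine and ondane (Rx 2), but ondane never forms.

lamide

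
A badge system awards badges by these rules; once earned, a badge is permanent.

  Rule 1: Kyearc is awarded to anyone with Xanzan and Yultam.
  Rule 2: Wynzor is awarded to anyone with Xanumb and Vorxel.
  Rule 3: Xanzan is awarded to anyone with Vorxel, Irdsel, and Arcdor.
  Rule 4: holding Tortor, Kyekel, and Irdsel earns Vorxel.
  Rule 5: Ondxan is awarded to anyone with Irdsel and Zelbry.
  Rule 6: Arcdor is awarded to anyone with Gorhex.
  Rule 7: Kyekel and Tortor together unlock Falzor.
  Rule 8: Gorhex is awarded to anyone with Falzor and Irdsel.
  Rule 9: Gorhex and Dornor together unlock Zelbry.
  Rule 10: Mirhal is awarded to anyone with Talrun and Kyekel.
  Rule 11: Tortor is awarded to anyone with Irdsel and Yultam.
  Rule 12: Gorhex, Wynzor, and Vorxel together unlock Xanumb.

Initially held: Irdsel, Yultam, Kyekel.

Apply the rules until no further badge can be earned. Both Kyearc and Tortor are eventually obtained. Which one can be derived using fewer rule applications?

Tortor

Tortor: With Irdsel and Yultam, Tortor is earned (Rule 11). [1 rule application]
Kyearc: With Irdsel and Yultam, Tortor is earned (Rule 11). With Kyekel and Tortor, Falzor is earned (Rule 7). With Tortor, Kyekel, and Irdsel, Vorxel is earned (Rule 4). With Falzor and Irdsel, Gorhex is earned (Rule 8). With Gorhex, Arcdor is earned (Rule 6). With Vorxel, Irdsel, and Arcdor, Xanzan is earned (Rule 3). With Xanzan and Yultam, Kyearc is earned (Rule 1). [7 rule applications]
Tortor needs fewer.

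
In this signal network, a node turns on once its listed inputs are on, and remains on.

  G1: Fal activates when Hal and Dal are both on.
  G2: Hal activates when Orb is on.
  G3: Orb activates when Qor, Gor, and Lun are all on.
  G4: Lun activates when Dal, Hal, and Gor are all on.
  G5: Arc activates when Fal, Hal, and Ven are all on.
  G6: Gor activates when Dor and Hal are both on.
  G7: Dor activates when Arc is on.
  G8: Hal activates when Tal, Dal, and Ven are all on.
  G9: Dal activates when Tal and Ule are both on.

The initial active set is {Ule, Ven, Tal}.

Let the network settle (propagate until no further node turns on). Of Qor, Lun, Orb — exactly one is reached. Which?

Lun

G9: Tal and Ule on → Dal on.
G8: Tal, Dal, and Ven on → Hal on.
Hal and Dal are on, so Fal activates (G1).
G5: Fal, Hal, and Ven on → Arc on.
G7: Arc on → Dor on.
G6: Dor and Hal on → Gor on.
G4: Dal, Hal, and Gor on → Lun on.
No rule produces Qor, and it is not given. Orb would need Qor, Gor, and Lun (G3), but Qor never turns on.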